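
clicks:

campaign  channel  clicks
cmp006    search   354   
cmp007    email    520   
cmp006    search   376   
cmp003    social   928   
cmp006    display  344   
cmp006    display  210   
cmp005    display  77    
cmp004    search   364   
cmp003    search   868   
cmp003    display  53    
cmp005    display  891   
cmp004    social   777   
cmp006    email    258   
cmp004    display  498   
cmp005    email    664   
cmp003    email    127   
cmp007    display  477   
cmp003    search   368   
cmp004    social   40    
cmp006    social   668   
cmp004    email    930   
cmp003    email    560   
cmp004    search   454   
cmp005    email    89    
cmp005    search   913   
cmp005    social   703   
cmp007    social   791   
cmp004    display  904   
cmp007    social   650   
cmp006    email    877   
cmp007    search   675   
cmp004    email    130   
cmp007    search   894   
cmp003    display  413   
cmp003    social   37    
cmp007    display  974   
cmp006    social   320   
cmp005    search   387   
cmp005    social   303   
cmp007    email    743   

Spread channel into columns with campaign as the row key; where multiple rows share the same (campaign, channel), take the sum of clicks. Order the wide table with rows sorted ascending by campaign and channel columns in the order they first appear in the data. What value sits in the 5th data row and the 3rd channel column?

With rows sorted ascending by campaign, row 5 is campaign=cmp007. channel columns in first-appearance order: search, email, social, display; column 3 is social.
Long rows with campaign=cmp007, channel=social: 791 + 650 = 1441.

1441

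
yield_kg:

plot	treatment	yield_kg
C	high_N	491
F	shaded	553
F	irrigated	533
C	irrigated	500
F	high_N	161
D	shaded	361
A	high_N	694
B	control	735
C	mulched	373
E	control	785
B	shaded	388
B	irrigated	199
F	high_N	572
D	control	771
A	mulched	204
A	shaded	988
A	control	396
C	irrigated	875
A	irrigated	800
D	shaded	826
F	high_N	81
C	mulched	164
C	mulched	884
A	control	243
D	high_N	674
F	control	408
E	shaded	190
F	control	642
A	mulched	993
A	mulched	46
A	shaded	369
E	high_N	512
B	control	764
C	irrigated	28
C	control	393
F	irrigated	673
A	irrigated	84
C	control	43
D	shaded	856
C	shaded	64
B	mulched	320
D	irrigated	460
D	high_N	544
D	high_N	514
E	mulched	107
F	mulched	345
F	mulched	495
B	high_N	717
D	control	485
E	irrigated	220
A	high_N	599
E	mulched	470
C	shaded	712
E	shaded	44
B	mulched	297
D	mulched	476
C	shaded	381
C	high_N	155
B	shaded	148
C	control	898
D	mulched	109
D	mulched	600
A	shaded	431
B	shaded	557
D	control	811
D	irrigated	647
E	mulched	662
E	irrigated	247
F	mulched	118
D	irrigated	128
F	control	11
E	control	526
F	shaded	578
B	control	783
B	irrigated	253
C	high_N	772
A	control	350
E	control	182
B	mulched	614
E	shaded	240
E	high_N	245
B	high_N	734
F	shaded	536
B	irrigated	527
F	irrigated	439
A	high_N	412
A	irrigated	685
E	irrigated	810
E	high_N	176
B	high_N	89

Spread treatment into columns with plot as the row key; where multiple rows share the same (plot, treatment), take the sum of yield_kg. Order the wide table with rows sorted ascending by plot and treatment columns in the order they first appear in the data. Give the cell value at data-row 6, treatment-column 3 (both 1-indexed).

With rows sorted ascending by plot, row 6 is plot=F. treatment columns in first-appearance order: high_N, shaded, irrigated, control, mulched; column 3 is irrigated.
Long rows with plot=F, treatment=irrigated: 533 + 673 + 439 = 1645.

1645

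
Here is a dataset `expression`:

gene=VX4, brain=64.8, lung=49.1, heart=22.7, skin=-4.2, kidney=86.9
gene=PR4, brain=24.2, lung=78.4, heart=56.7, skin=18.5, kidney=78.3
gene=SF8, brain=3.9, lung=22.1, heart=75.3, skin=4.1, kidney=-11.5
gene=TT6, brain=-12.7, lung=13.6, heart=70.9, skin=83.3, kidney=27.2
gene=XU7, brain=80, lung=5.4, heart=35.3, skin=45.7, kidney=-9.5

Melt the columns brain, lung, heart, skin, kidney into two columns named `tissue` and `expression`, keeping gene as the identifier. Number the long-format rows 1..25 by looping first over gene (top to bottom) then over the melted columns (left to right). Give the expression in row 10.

25 rows total (5 × 5). Row 10: index ⌊(10-1)/5⌋ = 1 into gene → PR4; (10-1) mod 5 = 4 into the melted columns → kidney.
So row 10 is (PR4, kidney, 78.3); expression = 78.3.

78.3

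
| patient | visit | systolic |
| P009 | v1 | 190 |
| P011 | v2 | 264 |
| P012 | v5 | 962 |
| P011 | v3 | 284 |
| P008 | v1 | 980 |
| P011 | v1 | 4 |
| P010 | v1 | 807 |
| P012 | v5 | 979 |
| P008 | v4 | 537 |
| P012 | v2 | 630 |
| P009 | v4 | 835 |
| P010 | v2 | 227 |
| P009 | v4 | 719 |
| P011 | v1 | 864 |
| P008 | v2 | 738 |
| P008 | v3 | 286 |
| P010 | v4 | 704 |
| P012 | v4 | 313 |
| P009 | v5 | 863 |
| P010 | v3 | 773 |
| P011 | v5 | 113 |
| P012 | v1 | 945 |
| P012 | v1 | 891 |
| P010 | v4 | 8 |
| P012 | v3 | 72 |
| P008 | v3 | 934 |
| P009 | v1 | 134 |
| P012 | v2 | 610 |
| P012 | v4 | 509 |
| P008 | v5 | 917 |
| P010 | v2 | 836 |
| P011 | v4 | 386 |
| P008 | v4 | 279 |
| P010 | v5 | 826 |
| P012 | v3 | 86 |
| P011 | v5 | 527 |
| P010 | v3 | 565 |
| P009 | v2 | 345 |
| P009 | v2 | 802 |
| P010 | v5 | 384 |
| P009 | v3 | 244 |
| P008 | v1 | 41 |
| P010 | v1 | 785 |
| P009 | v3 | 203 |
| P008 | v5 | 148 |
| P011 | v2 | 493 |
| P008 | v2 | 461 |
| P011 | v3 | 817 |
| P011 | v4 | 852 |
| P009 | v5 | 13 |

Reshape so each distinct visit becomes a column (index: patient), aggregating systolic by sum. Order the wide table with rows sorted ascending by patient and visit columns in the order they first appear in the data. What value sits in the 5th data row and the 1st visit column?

With rows sorted ascending by patient, row 5 is patient=P012. visit columns in first-appearance order: v1, v2, v5, v3, v4; column 1 is v1.
Long rows with patient=P012, visit=v1: 945 + 891 = 1836.

1836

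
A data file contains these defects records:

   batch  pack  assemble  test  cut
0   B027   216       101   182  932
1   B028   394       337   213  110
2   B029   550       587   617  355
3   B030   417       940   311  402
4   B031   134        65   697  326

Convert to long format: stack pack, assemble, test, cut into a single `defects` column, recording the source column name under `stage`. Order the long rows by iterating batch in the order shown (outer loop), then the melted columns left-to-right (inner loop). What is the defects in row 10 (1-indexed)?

587

20 rows total (5 × 4). Row 10: index ⌊(10-1)/4⌋ = 2 into batch → B029; (10-1) mod 4 = 1 into the melted columns → assemble.
So row 10 is (B029, assemble, 587); defects = 587.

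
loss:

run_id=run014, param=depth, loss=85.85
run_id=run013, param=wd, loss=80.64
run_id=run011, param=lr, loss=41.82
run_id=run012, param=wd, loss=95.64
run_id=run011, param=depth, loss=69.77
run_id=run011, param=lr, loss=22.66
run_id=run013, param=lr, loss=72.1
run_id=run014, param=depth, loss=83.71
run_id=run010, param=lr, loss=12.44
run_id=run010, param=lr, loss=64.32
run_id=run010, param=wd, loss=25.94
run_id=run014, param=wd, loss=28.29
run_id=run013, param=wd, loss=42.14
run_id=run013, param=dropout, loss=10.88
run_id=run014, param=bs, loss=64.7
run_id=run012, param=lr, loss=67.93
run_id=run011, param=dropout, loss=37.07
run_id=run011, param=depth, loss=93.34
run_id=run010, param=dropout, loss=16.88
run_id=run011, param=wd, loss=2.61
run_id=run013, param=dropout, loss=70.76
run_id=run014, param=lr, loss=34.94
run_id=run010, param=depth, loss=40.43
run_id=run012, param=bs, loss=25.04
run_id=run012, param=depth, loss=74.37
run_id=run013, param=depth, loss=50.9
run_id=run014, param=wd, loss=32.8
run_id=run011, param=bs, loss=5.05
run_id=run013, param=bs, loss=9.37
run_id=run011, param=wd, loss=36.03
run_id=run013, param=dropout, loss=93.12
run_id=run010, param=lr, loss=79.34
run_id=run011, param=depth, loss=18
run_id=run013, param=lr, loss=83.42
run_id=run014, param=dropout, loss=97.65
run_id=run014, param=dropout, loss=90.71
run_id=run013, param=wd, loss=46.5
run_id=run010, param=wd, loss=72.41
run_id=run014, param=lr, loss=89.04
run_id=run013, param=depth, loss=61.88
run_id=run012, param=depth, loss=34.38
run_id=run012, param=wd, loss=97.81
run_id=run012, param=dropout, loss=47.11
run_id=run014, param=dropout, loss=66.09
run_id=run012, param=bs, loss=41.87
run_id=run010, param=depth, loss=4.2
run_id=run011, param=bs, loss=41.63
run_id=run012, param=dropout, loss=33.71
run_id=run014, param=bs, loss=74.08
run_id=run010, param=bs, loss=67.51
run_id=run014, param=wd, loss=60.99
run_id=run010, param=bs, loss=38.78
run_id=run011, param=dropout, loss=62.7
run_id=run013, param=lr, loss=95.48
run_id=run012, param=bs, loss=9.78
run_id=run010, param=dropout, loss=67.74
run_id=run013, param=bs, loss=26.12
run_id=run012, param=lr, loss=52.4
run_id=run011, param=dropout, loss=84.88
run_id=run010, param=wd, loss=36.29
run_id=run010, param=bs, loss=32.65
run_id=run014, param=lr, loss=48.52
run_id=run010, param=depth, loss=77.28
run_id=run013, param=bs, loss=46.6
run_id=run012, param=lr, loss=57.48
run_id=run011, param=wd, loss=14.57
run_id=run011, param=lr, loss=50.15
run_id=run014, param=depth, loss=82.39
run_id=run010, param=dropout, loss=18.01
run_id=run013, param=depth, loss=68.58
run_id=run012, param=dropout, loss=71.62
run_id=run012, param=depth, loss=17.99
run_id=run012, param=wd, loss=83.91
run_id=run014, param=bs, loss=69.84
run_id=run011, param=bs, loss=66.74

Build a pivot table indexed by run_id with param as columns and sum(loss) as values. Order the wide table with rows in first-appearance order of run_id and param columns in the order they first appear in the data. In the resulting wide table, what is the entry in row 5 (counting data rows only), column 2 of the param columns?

134.64

With rows in first-appearance order of run_id, row 5 is run_id=run010. param columns in first-appearance order: depth, wd, lr, dropout, bs; column 2 is wd.
Long rows with run_id=run010, param=wd: 25.94 + 72.41 + 36.29 = 134.64.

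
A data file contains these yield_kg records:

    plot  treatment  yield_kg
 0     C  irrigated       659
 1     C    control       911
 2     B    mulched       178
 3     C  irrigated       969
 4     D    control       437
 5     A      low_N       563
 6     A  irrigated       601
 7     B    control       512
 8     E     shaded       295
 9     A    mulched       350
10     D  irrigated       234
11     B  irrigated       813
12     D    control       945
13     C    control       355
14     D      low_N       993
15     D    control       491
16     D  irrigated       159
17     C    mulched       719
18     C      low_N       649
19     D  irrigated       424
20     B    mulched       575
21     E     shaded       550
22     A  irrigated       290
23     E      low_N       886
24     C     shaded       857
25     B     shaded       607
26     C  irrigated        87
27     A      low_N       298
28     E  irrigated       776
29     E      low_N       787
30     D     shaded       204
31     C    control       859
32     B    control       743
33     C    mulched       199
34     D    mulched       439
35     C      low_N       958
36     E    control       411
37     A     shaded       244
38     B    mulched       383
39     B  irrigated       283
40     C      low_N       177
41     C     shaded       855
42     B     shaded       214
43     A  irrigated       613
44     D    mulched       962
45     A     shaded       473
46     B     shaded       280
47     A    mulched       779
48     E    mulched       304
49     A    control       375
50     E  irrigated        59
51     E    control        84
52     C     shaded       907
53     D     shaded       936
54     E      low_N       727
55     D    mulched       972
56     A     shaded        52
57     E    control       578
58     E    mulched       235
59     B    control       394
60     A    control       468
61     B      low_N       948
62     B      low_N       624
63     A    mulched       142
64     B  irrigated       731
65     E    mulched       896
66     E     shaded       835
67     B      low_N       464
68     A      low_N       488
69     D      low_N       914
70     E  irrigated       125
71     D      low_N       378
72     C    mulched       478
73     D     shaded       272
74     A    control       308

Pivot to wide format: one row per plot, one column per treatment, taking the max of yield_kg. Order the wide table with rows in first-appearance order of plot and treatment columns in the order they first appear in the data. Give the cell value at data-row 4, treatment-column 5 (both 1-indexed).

473

With rows in first-appearance order of plot, row 4 is plot=A. treatment columns in first-appearance order: irrigated, control, mulched, low_N, shaded; column 5 is shaded.
Long rows with plot=A, treatment=shaded: max(244, 473, 52) = 473.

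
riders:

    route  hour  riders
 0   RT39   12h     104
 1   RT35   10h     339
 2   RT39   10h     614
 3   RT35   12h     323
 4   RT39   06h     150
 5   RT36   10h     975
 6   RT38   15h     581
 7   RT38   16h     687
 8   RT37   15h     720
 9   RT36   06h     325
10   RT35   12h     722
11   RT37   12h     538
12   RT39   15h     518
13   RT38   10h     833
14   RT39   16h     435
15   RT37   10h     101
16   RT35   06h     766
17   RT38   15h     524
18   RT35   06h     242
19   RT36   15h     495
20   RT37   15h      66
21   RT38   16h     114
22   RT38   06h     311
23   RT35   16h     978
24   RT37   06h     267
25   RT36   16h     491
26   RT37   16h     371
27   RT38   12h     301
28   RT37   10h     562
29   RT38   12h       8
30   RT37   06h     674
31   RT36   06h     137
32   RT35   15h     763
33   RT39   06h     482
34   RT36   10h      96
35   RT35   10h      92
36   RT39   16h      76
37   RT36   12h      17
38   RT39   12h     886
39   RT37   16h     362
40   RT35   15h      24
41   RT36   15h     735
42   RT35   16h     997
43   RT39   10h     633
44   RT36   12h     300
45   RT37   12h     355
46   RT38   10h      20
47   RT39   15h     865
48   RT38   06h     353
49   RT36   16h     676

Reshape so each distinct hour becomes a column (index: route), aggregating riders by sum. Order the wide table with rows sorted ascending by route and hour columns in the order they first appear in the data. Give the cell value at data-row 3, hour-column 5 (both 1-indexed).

With rows sorted ascending by route, row 3 is route=RT37. hour columns in first-appearance order: 12h, 10h, 06h, 15h, 16h; column 5 is 16h.
Long rows with route=RT37, hour=16h: 371 + 362 = 733.

733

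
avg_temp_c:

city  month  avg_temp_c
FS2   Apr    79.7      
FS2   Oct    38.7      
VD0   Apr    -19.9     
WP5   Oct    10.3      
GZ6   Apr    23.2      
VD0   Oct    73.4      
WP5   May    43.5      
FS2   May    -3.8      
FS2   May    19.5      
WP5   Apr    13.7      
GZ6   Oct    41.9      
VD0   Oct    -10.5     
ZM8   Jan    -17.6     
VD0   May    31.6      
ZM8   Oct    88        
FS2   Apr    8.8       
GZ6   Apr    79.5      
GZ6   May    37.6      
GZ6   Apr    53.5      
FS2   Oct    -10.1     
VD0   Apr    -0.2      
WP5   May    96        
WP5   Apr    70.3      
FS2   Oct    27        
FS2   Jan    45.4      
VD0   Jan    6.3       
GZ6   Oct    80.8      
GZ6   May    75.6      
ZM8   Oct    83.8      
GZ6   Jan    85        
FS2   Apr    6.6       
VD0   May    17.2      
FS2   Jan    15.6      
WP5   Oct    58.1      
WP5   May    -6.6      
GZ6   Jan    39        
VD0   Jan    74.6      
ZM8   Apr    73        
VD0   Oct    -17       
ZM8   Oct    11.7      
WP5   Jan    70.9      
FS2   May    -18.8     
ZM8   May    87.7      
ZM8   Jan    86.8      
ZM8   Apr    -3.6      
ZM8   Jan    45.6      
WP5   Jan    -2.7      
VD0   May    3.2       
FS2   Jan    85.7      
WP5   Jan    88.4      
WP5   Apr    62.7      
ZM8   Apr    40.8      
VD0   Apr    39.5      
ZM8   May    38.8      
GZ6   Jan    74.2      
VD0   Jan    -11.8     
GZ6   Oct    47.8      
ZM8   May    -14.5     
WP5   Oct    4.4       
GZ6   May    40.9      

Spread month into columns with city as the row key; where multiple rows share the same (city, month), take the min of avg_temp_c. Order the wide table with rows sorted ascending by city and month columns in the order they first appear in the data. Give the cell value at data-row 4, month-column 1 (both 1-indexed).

With rows sorted ascending by city, row 4 is city=WP5. month columns in first-appearance order: Apr, Oct, May, Jan; column 1 is Apr.
Long rows with city=WP5, month=Apr: min(13.7, 70.3, 62.7) = 13.7.

13.7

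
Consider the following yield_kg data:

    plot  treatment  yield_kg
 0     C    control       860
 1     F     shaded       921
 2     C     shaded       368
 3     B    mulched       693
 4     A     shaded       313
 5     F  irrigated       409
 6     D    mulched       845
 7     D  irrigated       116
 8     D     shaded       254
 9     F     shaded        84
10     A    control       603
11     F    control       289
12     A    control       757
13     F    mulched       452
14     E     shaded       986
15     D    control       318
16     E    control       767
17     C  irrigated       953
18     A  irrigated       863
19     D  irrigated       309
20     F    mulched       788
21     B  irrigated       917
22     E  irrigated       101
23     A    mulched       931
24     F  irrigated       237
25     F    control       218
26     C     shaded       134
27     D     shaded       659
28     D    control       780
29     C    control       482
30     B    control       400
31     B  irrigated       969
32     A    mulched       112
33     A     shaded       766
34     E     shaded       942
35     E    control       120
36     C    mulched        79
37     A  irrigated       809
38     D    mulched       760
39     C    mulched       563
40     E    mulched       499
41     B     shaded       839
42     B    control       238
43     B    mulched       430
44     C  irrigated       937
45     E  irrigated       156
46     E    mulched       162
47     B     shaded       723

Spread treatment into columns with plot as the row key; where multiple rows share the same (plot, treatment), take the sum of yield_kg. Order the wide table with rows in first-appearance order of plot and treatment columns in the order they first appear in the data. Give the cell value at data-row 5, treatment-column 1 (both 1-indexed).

1098

With rows in first-appearance order of plot, row 5 is plot=D. treatment columns in first-appearance order: control, shaded, mulched, irrigated; column 1 is control.
Long rows with plot=D, treatment=control: 318 + 780 = 1098.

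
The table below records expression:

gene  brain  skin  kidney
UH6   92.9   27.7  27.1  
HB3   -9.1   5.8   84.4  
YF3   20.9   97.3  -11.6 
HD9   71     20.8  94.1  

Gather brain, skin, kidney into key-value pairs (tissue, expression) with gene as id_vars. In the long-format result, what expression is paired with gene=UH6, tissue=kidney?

27.1

Unpivoting turns each (gene, wide-column) pair into one long row.
The wide cell at row UH6, column kidney holds 27.1, so the long row (UH6, kidney) has expression=27.1.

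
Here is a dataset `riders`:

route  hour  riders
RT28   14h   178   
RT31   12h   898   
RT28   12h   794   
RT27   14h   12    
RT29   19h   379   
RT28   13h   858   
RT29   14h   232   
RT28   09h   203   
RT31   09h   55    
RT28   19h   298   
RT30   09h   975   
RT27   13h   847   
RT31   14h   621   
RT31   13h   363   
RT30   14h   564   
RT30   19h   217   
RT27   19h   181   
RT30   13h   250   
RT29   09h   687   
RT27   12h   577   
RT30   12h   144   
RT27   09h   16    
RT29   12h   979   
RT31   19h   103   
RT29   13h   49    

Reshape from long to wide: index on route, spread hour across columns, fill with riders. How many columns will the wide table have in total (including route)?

6

1 column for route plus 5 distinct hour values → 6 columns.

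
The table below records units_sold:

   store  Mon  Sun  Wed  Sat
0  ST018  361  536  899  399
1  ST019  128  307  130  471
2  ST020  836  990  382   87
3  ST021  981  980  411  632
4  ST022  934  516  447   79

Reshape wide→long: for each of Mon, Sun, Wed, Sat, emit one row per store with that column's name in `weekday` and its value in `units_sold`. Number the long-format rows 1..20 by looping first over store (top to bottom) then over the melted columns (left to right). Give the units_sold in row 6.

20 rows total (5 × 4). Row 6: index ⌊(6-1)/4⌋ = 1 into store → ST019; (6-1) mod 4 = 1 into the melted columns → Sun.
So row 6 is (ST019, Sun, 307); units_sold = 307.

307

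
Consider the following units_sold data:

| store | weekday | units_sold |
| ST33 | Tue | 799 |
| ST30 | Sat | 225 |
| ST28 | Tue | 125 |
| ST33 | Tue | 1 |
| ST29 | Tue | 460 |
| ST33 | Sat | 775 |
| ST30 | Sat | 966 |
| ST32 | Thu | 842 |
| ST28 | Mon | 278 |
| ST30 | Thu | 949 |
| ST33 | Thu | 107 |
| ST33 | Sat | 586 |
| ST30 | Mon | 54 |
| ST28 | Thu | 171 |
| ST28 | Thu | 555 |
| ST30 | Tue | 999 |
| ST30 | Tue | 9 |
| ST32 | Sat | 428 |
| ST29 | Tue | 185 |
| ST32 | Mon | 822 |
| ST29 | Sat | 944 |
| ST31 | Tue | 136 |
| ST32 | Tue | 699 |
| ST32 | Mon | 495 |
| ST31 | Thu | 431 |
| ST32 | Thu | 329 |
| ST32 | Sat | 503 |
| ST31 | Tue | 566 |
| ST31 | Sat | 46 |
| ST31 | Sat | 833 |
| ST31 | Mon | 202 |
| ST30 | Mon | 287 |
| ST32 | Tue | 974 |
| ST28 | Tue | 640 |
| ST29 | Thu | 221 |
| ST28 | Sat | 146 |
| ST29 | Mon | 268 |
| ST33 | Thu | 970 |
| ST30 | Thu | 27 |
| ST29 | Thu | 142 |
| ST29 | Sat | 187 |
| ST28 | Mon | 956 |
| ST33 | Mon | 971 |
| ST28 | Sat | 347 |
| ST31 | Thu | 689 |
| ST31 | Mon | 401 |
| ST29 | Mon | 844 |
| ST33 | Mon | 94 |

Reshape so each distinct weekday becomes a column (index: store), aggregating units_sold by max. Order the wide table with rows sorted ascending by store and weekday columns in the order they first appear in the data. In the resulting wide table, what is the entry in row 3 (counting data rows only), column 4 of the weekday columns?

287

With rows sorted ascending by store, row 3 is store=ST30. weekday columns in first-appearance order: Tue, Sat, Thu, Mon; column 4 is Mon.
Long rows with store=ST30, weekday=Mon: max(54, 287) = 287.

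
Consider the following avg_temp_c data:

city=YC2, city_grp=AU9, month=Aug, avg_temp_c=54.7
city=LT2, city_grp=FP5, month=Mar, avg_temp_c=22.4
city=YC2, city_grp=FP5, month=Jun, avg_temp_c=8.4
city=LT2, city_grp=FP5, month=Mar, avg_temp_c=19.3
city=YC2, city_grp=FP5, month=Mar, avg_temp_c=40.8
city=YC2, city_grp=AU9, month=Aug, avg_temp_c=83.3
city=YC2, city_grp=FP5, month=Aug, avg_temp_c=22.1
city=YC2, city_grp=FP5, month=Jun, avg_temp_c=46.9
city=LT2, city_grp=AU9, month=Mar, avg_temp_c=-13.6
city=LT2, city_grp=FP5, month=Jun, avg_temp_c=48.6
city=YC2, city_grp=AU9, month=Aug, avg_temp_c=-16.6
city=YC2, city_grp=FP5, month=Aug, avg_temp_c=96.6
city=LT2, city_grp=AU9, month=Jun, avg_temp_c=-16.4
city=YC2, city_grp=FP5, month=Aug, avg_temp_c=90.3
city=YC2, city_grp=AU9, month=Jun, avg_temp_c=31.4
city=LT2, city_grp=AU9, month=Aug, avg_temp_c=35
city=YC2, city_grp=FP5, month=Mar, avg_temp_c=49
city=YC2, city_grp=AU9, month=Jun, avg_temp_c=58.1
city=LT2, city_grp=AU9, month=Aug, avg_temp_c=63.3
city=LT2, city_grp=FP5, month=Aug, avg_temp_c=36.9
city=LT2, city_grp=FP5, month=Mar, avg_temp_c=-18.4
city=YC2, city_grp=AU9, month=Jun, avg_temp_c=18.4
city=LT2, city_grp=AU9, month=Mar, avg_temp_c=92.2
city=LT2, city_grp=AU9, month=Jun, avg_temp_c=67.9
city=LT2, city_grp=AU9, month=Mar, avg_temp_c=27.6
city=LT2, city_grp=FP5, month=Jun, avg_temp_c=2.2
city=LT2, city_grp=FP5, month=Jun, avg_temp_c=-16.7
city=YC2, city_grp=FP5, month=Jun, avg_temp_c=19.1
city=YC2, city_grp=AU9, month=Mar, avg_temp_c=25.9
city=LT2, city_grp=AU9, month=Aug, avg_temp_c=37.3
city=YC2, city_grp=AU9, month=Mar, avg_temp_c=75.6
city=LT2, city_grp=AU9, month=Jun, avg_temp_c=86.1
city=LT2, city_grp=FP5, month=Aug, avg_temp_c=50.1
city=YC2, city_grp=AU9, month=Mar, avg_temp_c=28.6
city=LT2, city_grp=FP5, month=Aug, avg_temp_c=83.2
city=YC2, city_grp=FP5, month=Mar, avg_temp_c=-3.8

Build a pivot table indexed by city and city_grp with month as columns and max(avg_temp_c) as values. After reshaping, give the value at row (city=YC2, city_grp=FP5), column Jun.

Rows with city=YC2, city_grp=FP5 and month=Jun: avg_temp_c values are 8.4, 46.9, 19.1.
max(8.4, 46.9, 19.1) = 46.9.

46.9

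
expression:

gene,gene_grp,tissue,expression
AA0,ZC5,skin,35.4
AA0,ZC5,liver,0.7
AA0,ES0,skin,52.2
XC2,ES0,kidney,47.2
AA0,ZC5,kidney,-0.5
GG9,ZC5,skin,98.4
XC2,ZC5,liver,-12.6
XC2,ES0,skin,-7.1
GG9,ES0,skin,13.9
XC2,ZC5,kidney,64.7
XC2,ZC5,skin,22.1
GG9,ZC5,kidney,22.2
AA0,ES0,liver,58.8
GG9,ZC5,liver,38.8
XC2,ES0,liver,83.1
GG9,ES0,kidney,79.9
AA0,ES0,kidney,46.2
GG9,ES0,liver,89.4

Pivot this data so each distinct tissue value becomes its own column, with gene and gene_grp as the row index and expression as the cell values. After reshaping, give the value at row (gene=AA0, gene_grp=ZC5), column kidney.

-0.5

Wide layout: rows indexed by gene and gene_grp, columns are the 3 distinct tissue values (skin, liver, kidney).
Cell (gene=AA0, gene_grp=ZC5, tissue=kidney) draws from the long row where gene=AA0, gene_grp=ZC5 and tissue=kidney, which has expression=-0.5.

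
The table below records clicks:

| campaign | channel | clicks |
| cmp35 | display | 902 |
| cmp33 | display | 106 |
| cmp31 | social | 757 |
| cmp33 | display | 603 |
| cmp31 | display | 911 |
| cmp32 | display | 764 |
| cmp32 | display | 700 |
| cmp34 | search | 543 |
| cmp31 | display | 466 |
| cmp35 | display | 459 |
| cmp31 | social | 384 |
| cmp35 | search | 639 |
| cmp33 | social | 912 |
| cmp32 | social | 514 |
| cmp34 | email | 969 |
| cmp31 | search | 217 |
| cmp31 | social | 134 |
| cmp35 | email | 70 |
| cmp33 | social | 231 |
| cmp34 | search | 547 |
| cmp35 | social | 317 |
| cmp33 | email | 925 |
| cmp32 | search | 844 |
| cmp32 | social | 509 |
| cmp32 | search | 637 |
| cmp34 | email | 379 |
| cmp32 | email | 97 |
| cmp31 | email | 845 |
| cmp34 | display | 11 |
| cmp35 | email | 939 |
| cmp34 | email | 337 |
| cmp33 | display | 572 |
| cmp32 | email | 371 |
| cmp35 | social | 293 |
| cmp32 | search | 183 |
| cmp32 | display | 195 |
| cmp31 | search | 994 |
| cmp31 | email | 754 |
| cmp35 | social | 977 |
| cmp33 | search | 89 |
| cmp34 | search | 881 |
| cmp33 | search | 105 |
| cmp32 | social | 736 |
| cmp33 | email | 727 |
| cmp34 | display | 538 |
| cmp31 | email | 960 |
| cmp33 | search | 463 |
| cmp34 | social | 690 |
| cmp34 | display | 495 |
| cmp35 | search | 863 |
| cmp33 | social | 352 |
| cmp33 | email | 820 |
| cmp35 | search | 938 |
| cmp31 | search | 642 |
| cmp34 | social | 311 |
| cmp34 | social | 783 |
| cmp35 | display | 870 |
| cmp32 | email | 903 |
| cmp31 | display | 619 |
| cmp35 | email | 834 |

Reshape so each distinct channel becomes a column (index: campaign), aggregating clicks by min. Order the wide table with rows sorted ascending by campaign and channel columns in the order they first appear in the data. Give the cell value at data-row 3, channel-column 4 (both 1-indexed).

727

With rows sorted ascending by campaign, row 3 is campaign=cmp33. channel columns in first-appearance order: display, social, search, email; column 4 is email.
Long rows with campaign=cmp33, channel=email: min(925, 727, 820) = 727.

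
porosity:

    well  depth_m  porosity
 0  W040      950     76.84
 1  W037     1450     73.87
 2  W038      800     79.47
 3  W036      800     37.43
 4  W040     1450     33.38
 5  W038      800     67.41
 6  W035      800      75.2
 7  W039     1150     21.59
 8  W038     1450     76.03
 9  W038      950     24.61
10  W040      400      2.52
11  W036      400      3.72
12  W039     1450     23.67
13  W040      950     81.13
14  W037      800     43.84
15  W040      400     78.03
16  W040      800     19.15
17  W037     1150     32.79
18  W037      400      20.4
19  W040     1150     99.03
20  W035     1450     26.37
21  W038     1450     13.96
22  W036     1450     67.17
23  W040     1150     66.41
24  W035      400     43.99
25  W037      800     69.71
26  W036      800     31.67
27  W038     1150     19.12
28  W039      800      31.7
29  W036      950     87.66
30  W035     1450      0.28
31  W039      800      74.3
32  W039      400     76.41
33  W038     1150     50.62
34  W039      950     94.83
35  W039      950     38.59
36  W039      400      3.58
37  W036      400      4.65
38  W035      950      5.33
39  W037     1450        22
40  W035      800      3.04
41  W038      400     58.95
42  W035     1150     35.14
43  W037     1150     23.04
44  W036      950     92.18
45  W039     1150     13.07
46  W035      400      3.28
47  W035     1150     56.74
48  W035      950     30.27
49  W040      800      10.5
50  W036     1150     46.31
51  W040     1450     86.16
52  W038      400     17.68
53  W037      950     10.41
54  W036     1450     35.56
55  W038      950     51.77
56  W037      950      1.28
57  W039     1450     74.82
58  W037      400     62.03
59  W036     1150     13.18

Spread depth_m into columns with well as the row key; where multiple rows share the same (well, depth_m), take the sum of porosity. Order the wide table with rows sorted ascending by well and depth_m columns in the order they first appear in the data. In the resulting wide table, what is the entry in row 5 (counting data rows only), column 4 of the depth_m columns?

34.66

With rows sorted ascending by well, row 5 is well=W039. depth_m columns in first-appearance order: 950, 1450, 800, 1150, 400; column 4 is 1150.
Long rows with well=W039, depth_m=1150: 21.59 + 13.07 = 34.66.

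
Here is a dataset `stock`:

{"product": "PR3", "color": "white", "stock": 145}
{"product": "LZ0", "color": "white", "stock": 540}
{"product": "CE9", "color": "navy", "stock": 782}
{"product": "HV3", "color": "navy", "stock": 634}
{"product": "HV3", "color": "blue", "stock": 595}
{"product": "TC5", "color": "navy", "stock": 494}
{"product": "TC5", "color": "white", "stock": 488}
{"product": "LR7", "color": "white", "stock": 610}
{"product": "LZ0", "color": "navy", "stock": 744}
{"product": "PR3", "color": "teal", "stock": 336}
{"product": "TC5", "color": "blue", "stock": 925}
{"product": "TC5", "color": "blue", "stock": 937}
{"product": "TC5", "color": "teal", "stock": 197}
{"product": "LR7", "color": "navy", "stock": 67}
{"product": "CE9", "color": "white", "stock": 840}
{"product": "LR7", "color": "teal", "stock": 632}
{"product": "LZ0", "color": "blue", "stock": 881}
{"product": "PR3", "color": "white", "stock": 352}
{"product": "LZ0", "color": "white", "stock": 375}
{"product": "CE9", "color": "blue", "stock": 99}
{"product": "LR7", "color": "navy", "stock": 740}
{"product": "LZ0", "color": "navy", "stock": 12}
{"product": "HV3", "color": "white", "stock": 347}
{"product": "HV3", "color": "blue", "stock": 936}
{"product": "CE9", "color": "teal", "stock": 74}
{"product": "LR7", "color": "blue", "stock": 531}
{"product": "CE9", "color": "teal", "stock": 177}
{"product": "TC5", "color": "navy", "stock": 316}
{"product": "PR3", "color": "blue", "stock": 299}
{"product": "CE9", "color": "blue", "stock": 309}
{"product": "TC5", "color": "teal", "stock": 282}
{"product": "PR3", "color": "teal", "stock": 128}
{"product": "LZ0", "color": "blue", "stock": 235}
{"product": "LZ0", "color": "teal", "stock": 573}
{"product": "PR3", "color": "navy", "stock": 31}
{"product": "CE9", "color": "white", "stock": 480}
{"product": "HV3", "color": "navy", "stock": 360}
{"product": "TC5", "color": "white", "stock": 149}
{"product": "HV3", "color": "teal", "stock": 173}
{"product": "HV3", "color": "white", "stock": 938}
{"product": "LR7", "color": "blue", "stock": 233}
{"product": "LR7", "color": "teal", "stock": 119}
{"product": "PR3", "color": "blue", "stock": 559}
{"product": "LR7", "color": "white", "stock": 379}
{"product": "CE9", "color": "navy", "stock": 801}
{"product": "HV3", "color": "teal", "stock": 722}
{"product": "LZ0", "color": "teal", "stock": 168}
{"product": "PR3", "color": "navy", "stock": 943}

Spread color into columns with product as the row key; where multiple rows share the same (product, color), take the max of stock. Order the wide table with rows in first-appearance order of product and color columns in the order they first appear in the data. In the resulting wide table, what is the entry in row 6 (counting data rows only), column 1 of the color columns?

With rows in first-appearance order of product, row 6 is product=LR7. color columns in first-appearance order: white, navy, blue, teal; column 1 is white.
Long rows with product=LR7, color=white: max(610, 379) = 610.

610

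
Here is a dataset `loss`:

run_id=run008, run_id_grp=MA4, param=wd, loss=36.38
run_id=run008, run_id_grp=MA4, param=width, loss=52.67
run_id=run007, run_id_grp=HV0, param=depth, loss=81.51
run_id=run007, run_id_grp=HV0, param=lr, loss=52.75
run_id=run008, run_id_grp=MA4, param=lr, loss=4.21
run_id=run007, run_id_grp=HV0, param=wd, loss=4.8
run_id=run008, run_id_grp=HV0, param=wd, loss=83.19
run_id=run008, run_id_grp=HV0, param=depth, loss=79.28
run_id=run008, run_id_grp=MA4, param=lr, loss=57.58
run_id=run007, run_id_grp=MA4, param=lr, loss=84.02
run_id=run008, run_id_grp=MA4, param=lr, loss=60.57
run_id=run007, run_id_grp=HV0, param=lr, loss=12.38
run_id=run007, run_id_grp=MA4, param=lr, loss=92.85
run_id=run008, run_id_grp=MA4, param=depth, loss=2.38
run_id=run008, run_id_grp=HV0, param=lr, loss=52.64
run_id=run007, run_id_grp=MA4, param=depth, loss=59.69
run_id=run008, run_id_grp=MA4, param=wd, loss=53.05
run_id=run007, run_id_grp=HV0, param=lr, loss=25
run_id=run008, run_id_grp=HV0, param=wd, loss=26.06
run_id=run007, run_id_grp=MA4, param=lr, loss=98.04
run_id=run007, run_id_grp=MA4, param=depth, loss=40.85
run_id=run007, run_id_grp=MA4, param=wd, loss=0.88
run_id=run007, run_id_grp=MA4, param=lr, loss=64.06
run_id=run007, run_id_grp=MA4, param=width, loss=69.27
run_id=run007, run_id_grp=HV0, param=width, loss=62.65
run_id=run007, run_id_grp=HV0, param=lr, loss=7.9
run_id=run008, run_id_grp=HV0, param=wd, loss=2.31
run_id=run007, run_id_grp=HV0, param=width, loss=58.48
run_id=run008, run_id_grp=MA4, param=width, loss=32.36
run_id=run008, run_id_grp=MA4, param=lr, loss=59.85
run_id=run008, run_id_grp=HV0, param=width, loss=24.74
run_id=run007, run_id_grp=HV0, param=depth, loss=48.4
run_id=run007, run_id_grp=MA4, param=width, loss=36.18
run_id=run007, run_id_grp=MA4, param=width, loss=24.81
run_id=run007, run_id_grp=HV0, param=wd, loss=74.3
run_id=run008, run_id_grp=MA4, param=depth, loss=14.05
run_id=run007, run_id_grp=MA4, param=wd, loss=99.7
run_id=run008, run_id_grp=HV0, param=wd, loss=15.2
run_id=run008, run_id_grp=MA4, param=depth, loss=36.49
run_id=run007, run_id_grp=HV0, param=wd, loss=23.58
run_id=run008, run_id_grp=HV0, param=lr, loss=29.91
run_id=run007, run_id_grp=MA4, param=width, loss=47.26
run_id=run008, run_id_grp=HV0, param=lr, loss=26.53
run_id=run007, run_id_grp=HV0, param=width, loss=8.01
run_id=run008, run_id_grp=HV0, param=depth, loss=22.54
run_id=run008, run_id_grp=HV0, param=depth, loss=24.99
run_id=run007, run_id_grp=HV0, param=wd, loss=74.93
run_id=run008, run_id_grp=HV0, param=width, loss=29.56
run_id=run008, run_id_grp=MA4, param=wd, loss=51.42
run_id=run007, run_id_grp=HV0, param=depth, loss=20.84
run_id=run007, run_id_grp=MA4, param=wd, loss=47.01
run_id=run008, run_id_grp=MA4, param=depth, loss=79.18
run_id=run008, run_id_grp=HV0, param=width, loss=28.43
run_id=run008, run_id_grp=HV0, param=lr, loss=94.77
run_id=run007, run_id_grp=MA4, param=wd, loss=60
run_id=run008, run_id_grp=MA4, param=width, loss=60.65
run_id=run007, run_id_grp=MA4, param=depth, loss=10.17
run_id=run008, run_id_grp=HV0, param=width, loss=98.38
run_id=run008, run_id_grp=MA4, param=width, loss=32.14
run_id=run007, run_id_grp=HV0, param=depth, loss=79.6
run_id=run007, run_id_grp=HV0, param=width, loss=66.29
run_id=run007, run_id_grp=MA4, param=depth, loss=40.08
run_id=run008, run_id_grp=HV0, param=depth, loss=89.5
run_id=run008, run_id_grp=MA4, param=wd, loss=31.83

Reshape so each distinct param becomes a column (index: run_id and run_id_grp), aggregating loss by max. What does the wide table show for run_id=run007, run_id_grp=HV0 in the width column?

Rows with run_id=run007, run_id_grp=HV0 and param=width: loss values are 62.65, 58.48, 8.01, 66.29.
max(62.65, 58.48, 8.01, 66.29) = 66.29.

66.29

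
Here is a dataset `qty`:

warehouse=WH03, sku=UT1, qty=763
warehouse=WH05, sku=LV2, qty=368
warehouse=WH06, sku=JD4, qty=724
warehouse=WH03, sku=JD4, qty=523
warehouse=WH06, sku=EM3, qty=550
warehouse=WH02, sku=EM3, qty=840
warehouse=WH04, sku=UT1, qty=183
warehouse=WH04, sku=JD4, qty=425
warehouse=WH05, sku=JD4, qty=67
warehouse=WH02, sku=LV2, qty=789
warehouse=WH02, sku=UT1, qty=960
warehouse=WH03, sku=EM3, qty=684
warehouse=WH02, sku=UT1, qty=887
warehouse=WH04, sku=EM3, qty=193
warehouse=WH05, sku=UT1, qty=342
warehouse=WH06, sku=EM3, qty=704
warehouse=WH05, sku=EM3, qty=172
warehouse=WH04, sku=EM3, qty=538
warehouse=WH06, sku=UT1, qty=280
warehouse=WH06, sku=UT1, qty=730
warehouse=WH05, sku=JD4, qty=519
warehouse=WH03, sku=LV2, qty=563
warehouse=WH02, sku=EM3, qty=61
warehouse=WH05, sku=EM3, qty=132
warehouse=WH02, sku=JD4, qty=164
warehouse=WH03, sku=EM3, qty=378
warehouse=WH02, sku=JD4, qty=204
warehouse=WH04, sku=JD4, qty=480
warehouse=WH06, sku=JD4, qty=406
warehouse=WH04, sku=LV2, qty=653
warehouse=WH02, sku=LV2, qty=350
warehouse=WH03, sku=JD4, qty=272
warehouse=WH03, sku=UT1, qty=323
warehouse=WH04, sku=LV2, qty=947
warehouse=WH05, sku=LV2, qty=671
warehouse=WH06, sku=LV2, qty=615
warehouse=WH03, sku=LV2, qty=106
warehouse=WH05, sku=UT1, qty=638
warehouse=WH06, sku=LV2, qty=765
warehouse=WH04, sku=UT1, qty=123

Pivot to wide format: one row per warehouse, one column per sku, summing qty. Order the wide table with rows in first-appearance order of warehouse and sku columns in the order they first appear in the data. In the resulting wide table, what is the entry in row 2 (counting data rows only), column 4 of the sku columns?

304

With rows in first-appearance order of warehouse, row 2 is warehouse=WH05. sku columns in first-appearance order: UT1, LV2, JD4, EM3; column 4 is EM3.
Long rows with warehouse=WH05, sku=EM3: 172 + 132 = 304.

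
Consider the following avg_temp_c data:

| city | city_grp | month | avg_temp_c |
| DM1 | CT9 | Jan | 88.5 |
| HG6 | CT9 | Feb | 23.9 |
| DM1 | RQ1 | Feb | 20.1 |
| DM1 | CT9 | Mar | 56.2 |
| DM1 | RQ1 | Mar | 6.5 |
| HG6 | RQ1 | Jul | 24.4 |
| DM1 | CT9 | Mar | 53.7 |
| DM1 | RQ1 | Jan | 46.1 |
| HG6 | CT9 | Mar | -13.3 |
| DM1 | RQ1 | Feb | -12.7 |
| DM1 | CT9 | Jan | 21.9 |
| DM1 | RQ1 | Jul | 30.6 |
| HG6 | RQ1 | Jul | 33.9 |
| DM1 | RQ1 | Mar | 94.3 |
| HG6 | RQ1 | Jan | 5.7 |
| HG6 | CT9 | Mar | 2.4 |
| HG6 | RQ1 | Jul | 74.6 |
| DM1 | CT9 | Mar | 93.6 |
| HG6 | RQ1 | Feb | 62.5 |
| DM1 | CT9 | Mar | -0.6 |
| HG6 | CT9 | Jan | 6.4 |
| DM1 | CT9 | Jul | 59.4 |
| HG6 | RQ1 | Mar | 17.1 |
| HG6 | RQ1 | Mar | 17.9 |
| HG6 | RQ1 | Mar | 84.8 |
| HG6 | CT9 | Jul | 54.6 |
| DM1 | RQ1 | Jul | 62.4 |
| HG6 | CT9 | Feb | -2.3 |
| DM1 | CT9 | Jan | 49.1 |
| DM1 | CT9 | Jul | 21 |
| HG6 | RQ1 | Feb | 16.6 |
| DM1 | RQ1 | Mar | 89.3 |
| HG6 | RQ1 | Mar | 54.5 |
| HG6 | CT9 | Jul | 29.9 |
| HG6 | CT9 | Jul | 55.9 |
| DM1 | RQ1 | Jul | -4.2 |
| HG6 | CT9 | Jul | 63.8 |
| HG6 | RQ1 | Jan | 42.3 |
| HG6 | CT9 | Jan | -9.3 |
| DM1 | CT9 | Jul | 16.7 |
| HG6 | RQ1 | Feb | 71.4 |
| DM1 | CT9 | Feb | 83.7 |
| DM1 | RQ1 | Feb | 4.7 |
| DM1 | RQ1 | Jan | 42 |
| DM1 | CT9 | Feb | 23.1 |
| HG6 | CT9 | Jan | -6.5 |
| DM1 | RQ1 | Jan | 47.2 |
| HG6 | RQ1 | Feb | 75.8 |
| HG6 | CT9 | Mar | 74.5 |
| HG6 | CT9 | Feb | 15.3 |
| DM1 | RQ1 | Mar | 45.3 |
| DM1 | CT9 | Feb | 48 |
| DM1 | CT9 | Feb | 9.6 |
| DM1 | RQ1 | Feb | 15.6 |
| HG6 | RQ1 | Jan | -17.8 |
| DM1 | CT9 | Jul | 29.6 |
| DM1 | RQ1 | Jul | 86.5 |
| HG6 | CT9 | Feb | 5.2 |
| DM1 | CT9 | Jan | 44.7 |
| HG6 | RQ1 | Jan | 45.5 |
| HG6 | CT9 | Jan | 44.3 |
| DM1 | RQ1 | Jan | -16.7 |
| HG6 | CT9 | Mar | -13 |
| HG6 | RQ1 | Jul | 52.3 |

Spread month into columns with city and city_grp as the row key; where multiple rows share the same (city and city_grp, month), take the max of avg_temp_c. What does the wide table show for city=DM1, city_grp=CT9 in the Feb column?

Rows with city=DM1, city_grp=CT9 and month=Feb: avg_temp_c values are 83.7, 23.1, 48, 9.6.
max(83.7, 23.1, 48, 9.6) = 83.7.

83.7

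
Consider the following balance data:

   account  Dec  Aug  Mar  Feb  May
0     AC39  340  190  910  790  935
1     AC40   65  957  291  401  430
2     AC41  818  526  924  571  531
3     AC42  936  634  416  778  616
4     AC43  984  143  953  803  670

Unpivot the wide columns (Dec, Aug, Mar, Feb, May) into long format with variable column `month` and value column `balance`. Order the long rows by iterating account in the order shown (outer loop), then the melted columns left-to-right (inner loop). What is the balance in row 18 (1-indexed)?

416

25 rows total (5 × 5). Row 18: index ⌊(18-1)/5⌋ = 3 into account → AC42; (18-1) mod 5 = 2 into the melted columns → Mar.
So row 18 is (AC42, Mar, 416); balance = 416.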